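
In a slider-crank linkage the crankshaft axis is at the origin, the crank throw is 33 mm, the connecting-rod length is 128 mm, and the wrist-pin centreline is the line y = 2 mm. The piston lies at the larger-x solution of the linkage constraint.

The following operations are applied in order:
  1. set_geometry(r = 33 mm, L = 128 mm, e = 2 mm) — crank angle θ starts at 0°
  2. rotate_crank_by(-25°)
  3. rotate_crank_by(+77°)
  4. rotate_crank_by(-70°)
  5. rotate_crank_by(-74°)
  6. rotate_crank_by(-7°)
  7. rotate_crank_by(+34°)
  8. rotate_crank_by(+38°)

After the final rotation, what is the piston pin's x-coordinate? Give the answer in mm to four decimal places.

156.2717

set_geometry: r = 33 mm, L = 128 mm, e = 2 mm; θ ← 0°
rotate_crank_by(-25°): θ ← 0° -25° = -25°
rotate_crank_by(+77°): θ ← -25° +77° = 52°
rotate_crank_by(-70°): θ ← 52° -70° = -18°
rotate_crank_by(-74°): θ ← -18° -74° = -92°
rotate_crank_by(-7°): θ ← -92° -7° = -99°
rotate_crank_by(+34°): θ ← -99° +34° = -65°
rotate_crank_by(+38°): θ ← -65° +38° = -27°
crank pin P = (r cos θ, r sin θ) = (29.403215, -14.981686)
h = r sin θ − e = -14.981686 − 2 = -16.981686
x = r cos θ + √(L² − h²) = 29.403215 + √(16384.0 − 288.3777) = 29.403215 + 126.868524 = 156.271739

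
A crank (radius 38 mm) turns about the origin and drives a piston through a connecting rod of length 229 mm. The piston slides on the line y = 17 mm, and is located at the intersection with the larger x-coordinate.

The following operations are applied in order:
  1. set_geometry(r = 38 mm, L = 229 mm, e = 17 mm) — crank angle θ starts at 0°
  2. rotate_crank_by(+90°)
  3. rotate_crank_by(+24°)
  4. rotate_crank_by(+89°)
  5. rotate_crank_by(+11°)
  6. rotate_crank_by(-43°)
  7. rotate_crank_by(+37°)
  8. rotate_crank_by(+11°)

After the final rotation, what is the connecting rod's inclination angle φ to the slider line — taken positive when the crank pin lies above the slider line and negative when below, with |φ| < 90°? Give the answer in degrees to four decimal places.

-10.2920

set_geometry: r = 38 mm, L = 229 mm, e = 17 mm; θ ← 0°
rotate_crank_by(+90°): θ ← 0° +90° = 90°
rotate_crank_by(+24°): θ ← 90° +24° = 114°
rotate_crank_by(+89°): θ ← 114° +89° = 203°
rotate_crank_by(+11°): θ ← 203° +11° = 214°
rotate_crank_by(-43°): θ ← 214° -43° = 171°
rotate_crank_by(+37°): θ ← 171° +37° = 208°
rotate_crank_by(+11°): θ ← 208° +11° = 219°
crank pin P = (r cos θ, r sin θ) = (-29.531547, -23.914175)
h = r sin θ − e = -23.914175 − 17 = -40.914175
sin φ = h / L = -40.914175 / 229 = -0.17866452
φ = arcsin(-0.17866452) = -10.291981°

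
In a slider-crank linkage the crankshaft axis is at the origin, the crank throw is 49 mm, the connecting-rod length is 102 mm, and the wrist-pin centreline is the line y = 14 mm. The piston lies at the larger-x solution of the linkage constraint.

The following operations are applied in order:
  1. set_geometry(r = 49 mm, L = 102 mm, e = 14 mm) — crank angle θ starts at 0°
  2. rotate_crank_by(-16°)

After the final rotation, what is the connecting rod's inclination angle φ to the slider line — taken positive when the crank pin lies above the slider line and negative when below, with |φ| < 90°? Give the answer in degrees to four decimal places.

set_geometry: r = 49 mm, L = 102 mm, e = 14 mm; θ ← 0°
rotate_crank_by(-16°): θ ← 0° -16° = -16°
crank pin P = (r cos θ, r sin θ) = (47.101823, -13.506230)
h = r sin θ − e = -13.506230 − 14 = -27.506230
sin φ = h / L = -27.506230 / 102 = -0.26966893
φ = arcsin(-0.26966893) = -15.644567°

-15.6446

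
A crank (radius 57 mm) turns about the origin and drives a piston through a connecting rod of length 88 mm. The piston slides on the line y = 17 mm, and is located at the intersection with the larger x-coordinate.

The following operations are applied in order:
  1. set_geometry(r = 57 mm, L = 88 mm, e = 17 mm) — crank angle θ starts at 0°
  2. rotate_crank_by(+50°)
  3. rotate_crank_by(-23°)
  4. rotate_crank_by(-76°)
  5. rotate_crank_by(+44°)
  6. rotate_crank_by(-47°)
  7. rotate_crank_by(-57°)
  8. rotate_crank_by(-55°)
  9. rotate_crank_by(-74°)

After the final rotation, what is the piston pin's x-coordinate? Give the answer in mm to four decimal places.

52.0253

set_geometry: r = 57 mm, L = 88 mm, e = 17 mm; θ ← 0°
rotate_crank_by(+50°): θ ← 0° +50° = 50°
rotate_crank_by(-23°): θ ← 50° -23° = 27°
rotate_crank_by(-76°): θ ← 27° -76° = -49°
rotate_crank_by(+44°): θ ← -49° +44° = -5°
rotate_crank_by(-47°): θ ← -5° -47° = -52°
rotate_crank_by(-57°): θ ← -52° -57° = -109°
rotate_crank_by(-55°): θ ← -109° -55° = -164°
rotate_crank_by(-74°): θ ← -164° -74° = -238°
crank pin P = (r cos θ, r sin θ) = (-30.205398, 48.338741)
h = r sin θ − e = 48.338741 − 17 = 31.338741
x = r cos θ + √(L² − h²) = -30.205398 + √(7744.0 − 982.1167) = -30.205398 + 82.230671 = 52.025273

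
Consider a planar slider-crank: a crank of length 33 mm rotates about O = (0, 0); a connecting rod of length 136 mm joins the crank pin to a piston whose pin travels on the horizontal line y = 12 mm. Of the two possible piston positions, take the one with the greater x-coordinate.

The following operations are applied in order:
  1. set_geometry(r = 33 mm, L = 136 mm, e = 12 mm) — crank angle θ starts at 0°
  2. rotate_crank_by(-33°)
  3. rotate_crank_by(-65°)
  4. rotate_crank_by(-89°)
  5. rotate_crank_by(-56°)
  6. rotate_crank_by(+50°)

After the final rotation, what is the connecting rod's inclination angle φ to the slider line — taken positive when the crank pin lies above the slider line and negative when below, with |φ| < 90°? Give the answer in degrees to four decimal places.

-1.9285

set_geometry: r = 33 mm, L = 136 mm, e = 12 mm; θ ← 0°
rotate_crank_by(-33°): θ ← 0° -33° = -33°
rotate_crank_by(-65°): θ ← -33° -65° = -98°
rotate_crank_by(-89°): θ ← -98° -89° = -187°
rotate_crank_by(-56°): θ ← -187° -56° = -243°
rotate_crank_by(+50°): θ ← -243° +50° = -193°
crank pin P = (r cos θ, r sin θ) = (-32.154212, 7.423385)
h = r sin θ − e = 7.423385 − 12 = -4.576615
sin φ = h / L = -4.576615 / 136 = -0.03365158
φ = arcsin(-0.03365158) = -1.928458°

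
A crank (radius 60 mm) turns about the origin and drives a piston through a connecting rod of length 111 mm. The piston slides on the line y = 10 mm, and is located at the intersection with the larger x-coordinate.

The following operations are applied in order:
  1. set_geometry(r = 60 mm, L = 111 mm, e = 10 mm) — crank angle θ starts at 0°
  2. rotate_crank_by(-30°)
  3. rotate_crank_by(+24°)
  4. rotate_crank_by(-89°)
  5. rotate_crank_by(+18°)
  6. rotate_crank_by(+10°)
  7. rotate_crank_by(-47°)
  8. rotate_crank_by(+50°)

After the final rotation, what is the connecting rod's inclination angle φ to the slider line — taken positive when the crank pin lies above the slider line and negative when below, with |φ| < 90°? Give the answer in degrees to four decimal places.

-35.1644

set_geometry: r = 60 mm, L = 111 mm, e = 10 mm; θ ← 0°
rotate_crank_by(-30°): θ ← 0° -30° = -30°
rotate_crank_by(+24°): θ ← -30° +24° = -6°
rotate_crank_by(-89°): θ ← -6° -89° = -95°
rotate_crank_by(+18°): θ ← -95° +18° = -77°
rotate_crank_by(+10°): θ ← -77° +10° = -67°
rotate_crank_by(-47°): θ ← -67° -47° = -114°
rotate_crank_by(+50°): θ ← -114° +50° = -64°
crank pin P = (r cos θ, r sin θ) = (26.302269, -53.927643)
h = r sin θ − e = -53.927643 − 10 = -63.927643
sin φ = h / L = -63.927643 / 111 = -0.57592471
φ = arcsin(-0.57592471) = -35.164416°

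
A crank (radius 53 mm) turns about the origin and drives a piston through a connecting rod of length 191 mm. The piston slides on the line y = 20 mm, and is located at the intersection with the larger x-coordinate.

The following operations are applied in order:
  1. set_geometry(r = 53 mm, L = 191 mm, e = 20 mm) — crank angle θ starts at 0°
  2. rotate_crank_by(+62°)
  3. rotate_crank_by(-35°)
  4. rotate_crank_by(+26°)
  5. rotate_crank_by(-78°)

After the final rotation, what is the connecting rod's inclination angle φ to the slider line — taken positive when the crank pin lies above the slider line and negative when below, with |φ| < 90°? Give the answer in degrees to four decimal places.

set_geometry: r = 53 mm, L = 191 mm, e = 20 mm; θ ← 0°
rotate_crank_by(+62°): θ ← 0° +62° = 62°
rotate_crank_by(-35°): θ ← 62° -35° = 27°
rotate_crank_by(+26°): θ ← 27° +26° = 53°
rotate_crank_by(-78°): θ ← 53° -78° = -25°
crank pin P = (r cos θ, r sin θ) = (48.034313, -22.398768)
h = r sin θ − e = -22.398768 − 20 = -42.398768
sin φ = h / L = -42.398768 / 191 = -0.22198308
φ = arcsin(-0.22198308) = -12.825535°

-12.8255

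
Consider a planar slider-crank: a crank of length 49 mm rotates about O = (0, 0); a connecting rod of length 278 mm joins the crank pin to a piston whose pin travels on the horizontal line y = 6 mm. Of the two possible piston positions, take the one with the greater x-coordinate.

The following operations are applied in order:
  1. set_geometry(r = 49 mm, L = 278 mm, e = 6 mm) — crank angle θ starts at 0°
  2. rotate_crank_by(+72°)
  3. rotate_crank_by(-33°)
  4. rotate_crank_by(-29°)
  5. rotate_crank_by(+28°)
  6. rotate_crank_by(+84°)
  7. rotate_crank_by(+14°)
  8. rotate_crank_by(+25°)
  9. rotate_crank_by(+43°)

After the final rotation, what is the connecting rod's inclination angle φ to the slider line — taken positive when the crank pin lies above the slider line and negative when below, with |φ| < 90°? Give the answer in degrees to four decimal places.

-5.3520

set_geometry: r = 49 mm, L = 278 mm, e = 6 mm; θ ← 0°
rotate_crank_by(+72°): θ ← 0° +72° = 72°
rotate_crank_by(-33°): θ ← 72° -33° = 39°
rotate_crank_by(-29°): θ ← 39° -29° = 10°
rotate_crank_by(+28°): θ ← 10° +28° = 38°
rotate_crank_by(+84°): θ ← 38° +84° = 122°
rotate_crank_by(+14°): θ ← 122° +14° = 136°
rotate_crank_by(+25°): θ ← 136° +25° = 161°
rotate_crank_by(+43°): θ ← 161° +43° = 204°
crank pin P = (r cos θ, r sin θ) = (-44.763727, -19.930096)
h = r sin θ − e = -19.930096 − 6 = -25.930096
sin φ = h / L = -25.930096 / 278 = -0.09327372
φ = arcsin(-0.09327372) = -5.351970°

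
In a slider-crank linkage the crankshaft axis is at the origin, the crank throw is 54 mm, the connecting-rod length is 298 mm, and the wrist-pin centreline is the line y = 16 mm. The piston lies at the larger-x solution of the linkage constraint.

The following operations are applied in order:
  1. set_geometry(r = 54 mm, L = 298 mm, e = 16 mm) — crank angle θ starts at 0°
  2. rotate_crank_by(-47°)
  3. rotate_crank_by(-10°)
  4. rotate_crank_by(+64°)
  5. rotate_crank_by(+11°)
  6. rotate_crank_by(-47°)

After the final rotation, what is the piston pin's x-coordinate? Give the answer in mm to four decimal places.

342.2292

set_geometry: r = 54 mm, L = 298 mm, e = 16 mm; θ ← 0°
rotate_crank_by(-47°): θ ← 0° -47° = -47°
rotate_crank_by(-10°): θ ← -47° -10° = -57°
rotate_crank_by(+64°): θ ← -57° +64° = 7°
rotate_crank_by(+11°): θ ← 7° +11° = 18°
rotate_crank_by(-47°): θ ← 18° -47° = -29°
crank pin P = (r cos θ, r sin θ) = (47.229464, -26.179719)
h = r sin θ − e = -26.179719 − 16 = -42.179719
x = r cos θ + √(L² − h²) = 47.229464 + √(88804.0 − 1779.1287) = 47.229464 + 294.999782 = 342.229246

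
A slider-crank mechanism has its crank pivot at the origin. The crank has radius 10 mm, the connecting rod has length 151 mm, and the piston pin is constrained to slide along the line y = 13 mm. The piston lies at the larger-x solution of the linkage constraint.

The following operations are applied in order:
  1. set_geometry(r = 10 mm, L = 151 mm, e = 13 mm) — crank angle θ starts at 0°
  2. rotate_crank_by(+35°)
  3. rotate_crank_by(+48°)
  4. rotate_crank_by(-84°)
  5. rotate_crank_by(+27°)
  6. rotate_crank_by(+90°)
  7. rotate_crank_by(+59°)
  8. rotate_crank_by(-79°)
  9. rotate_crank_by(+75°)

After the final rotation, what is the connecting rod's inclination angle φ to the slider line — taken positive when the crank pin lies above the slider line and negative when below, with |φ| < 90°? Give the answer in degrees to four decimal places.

set_geometry: r = 10 mm, L = 151 mm, e = 13 mm; θ ← 0°
rotate_crank_by(+35°): θ ← 0° +35° = 35°
rotate_crank_by(+48°): θ ← 35° +48° = 83°
rotate_crank_by(-84°): θ ← 83° -84° = -1°
rotate_crank_by(+27°): θ ← -1° +27° = 26°
rotate_crank_by(+90°): θ ← 26° +90° = 116°
rotate_crank_by(+59°): θ ← 116° +59° = 175°
rotate_crank_by(-79°): θ ← 175° -79° = 96°
rotate_crank_by(+75°): θ ← 96° +75° = 171°
crank pin P = (r cos θ, r sin θ) = (-9.876883, 1.564345)
h = r sin θ − e = 1.564345 − 13 = -11.435655
sin φ = h / L = -11.435655 / 151 = -0.07573282
φ = arcsin(-0.07573282) = -4.343329°

-4.3433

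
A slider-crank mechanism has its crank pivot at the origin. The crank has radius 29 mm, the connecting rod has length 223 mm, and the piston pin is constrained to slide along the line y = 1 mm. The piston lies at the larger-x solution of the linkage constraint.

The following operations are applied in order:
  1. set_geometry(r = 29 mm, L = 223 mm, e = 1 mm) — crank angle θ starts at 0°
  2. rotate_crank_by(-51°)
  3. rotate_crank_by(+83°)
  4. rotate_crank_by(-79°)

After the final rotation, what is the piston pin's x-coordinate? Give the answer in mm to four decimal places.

241.6693

set_geometry: r = 29 mm, L = 223 mm, e = 1 mm; θ ← 0°
rotate_crank_by(-51°): θ ← 0° -51° = -51°
rotate_crank_by(+83°): θ ← -51° +83° = 32°
rotate_crank_by(-79°): θ ← 32° -79° = -47°
crank pin P = (r cos θ, r sin θ) = (19.777952, -21.209257)
h = r sin θ − e = -21.209257 − 1 = -22.209257
x = r cos θ + √(L² − h²) = 19.777952 + √(49729.0 − 493.2511) = 19.777952 + 221.891300 = 241.669252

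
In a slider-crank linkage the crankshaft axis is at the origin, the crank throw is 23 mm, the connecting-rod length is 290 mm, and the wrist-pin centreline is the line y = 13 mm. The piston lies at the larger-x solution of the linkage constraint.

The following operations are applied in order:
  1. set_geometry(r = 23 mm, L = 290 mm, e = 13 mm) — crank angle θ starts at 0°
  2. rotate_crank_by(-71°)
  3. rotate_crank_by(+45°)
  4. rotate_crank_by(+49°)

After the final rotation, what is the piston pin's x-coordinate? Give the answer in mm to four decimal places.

set_geometry: r = 23 mm, L = 290 mm, e = 13 mm; θ ← 0°
rotate_crank_by(-71°): θ ← 0° -71° = -71°
rotate_crank_by(+45°): θ ← -71° +45° = -26°
rotate_crank_by(+49°): θ ← -26° +49° = 23°
crank pin P = (r cos θ, r sin θ) = (21.171612, 8.986816)
h = r sin θ − e = 8.986816 − 13 = -4.013184
x = r cos θ + √(L² − h²) = 21.171612 + √(84100.0 − 16.1056) = 21.171612 + 289.972230 = 311.143842

311.1438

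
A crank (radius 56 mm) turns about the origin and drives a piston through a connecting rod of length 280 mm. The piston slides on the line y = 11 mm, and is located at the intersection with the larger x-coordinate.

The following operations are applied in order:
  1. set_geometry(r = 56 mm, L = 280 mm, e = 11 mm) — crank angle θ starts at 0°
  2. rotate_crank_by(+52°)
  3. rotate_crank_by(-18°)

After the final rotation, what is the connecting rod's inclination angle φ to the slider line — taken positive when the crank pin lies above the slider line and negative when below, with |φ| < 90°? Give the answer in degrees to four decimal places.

4.1606

set_geometry: r = 56 mm, L = 280 mm, e = 11 mm; θ ← 0°
rotate_crank_by(+52°): θ ← 0° +52° = 52°
rotate_crank_by(-18°): θ ← 52° -18° = 34°
crank pin P = (r cos θ, r sin θ) = (46.426104, 31.314803)
h = r sin θ − e = 31.314803 − 11 = 20.314803
sin φ = h / L = 20.314803 / 280 = 0.07255287
φ = arcsin(0.07255287) = 4.160629°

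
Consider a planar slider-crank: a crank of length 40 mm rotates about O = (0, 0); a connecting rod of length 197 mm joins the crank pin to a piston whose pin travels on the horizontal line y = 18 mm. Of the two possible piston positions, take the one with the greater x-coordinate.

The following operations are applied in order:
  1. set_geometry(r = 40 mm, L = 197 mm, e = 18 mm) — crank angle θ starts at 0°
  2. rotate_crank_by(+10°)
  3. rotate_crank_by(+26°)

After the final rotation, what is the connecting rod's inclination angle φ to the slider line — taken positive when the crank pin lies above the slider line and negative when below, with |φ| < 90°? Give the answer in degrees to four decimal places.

set_geometry: r = 40 mm, L = 197 mm, e = 18 mm; θ ← 0°
rotate_crank_by(+10°): θ ← 0° +10° = 10°
rotate_crank_by(+26°): θ ← 10° +26° = 36°
crank pin P = (r cos θ, r sin θ) = (32.360680, 23.511410)
h = r sin θ − e = 23.511410 − 18 = 5.511410
sin φ = h / L = 5.511410 / 197 = 0.02797670
φ = arcsin(0.02797670) = 1.603156°

1.6032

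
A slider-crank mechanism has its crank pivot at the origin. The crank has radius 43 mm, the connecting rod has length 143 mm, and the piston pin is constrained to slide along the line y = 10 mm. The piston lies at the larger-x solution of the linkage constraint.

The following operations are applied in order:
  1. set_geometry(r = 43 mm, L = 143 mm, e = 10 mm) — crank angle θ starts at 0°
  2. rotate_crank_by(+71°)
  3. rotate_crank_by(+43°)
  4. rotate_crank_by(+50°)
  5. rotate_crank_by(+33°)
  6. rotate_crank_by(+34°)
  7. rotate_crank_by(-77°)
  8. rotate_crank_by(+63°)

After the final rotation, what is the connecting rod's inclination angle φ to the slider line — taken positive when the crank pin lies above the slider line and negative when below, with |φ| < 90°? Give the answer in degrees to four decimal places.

-14.5305

set_geometry: r = 43 mm, L = 143 mm, e = 10 mm; θ ← 0°
rotate_crank_by(+71°): θ ← 0° +71° = 71°
rotate_crank_by(+43°): θ ← 71° +43° = 114°
rotate_crank_by(+50°): θ ← 114° +50° = 164°
rotate_crank_by(+33°): θ ← 164° +33° = 197°
rotate_crank_by(+34°): θ ← 197° +34° = 231°
rotate_crank_by(-77°): θ ← 231° -77° = 154°
rotate_crank_by(+63°): θ ← 154° +63° = 217°
crank pin P = (r cos θ, r sin θ) = (-34.341327, -25.878046)
h = r sin θ − e = -25.878046 − 10 = -35.878046
sin φ = h / L = -35.878046 / 143 = -0.25089543
φ = arcsin(-0.25089543) = -14.530505°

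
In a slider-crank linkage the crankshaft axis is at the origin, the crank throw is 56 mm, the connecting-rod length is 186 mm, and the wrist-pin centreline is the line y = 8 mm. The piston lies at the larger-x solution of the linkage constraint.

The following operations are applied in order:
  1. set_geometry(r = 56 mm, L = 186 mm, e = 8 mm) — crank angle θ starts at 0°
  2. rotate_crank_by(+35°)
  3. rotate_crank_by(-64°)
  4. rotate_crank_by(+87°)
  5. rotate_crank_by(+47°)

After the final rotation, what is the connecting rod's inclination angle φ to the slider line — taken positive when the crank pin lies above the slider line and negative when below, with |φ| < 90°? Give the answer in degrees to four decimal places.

14.3477

set_geometry: r = 56 mm, L = 186 mm, e = 8 mm; θ ← 0°
rotate_crank_by(+35°): θ ← 0° +35° = 35°
rotate_crank_by(-64°): θ ← 35° -64° = -29°
rotate_crank_by(+87°): θ ← -29° +87° = 58°
rotate_crank_by(+47°): θ ← 58° +47° = 105°
crank pin P = (r cos θ, r sin θ) = (-14.493867, 54.091846)
h = r sin θ − e = 54.091846 − 8 = 46.091846
sin φ = h / L = 46.091846 / 186 = 0.24780563
φ = arcsin(0.24780563) = 14.347698°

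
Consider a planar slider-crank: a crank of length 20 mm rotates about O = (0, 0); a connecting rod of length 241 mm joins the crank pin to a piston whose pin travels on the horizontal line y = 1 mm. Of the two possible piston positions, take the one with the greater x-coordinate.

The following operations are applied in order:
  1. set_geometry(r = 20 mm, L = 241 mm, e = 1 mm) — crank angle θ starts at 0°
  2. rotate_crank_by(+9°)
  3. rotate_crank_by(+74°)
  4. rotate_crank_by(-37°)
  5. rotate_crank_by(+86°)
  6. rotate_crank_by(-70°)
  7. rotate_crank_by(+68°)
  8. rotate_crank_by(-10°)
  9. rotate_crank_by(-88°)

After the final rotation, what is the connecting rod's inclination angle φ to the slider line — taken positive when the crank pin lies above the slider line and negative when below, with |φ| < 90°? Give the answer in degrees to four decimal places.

2.2825

set_geometry: r = 20 mm, L = 241 mm, e = 1 mm; θ ← 0°
rotate_crank_by(+9°): θ ← 0° +9° = 9°
rotate_crank_by(+74°): θ ← 9° +74° = 83°
rotate_crank_by(-37°): θ ← 83° -37° = 46°
rotate_crank_by(+86°): θ ← 46° +86° = 132°
rotate_crank_by(-70°): θ ← 132° -70° = 62°
rotate_crank_by(+68°): θ ← 62° +68° = 130°
rotate_crank_by(-10°): θ ← 130° -10° = 120°
rotate_crank_by(-88°): θ ← 120° -88° = 32°
crank pin P = (r cos θ, r sin θ) = (16.960962, 10.598385)
h = r sin θ − e = 10.598385 − 1 = 9.598385
sin φ = h / L = 9.598385 / 241 = 0.03982732
φ = arcsin(0.03982732) = 2.282541°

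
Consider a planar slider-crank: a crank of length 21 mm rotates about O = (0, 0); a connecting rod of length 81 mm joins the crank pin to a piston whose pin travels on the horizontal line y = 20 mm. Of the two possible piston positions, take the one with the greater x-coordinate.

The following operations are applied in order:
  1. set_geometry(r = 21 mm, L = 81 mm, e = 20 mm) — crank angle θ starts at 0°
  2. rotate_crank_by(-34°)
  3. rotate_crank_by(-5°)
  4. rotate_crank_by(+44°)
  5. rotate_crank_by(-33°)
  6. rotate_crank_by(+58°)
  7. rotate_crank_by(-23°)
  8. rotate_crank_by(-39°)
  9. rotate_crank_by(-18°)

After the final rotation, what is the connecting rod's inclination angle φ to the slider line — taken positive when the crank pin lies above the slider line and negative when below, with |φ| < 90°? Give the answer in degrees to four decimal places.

-26.4565

set_geometry: r = 21 mm, L = 81 mm, e = 20 mm; θ ← 0°
rotate_crank_by(-34°): θ ← 0° -34° = -34°
rotate_crank_by(-5°): θ ← -34° -5° = -39°
rotate_crank_by(+44°): θ ← -39° +44° = 5°
rotate_crank_by(-33°): θ ← 5° -33° = -28°
rotate_crank_by(+58°): θ ← -28° +58° = 30°
rotate_crank_by(-23°): θ ← 30° -23° = 7°
rotate_crank_by(-39°): θ ← 7° -39° = -32°
rotate_crank_by(-18°): θ ← -32° -18° = -50°
crank pin P = (r cos θ, r sin θ) = (13.498540, -16.086933)
h = r sin θ − e = -16.086933 − 20 = -36.086933
sin φ = h / L = -36.086933 / 81 = -0.44551770
φ = arcsin(-0.44551770) = -26.456466°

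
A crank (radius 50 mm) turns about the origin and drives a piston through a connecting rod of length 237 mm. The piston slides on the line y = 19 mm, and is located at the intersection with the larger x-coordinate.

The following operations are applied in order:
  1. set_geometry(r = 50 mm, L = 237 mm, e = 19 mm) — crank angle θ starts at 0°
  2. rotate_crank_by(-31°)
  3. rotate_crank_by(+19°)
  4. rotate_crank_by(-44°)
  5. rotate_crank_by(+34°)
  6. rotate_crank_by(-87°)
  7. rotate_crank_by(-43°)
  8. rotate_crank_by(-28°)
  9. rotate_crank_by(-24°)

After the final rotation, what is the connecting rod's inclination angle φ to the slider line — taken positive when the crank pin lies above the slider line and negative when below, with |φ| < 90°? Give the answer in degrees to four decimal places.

0.3232

set_geometry: r = 50 mm, L = 237 mm, e = 19 mm; θ ← 0°
rotate_crank_by(-31°): θ ← 0° -31° = -31°
rotate_crank_by(+19°): θ ← -31° +19° = -12°
rotate_crank_by(-44°): θ ← -12° -44° = -56°
rotate_crank_by(+34°): θ ← -56° +34° = -22°
rotate_crank_by(-87°): θ ← -22° -87° = -109°
rotate_crank_by(-43°): θ ← -109° -43° = -152°
rotate_crank_by(-28°): θ ← -152° -28° = -180°
rotate_crank_by(-24°): θ ← -180° -24° = -204°
crank pin P = (r cos θ, r sin θ) = (-45.677273, 20.336832)
h = r sin θ − e = 20.336832 − 19 = 1.336832
sin φ = h / L = 1.336832 / 237 = 0.00564064
φ = arcsin(0.00564064) = 0.323187°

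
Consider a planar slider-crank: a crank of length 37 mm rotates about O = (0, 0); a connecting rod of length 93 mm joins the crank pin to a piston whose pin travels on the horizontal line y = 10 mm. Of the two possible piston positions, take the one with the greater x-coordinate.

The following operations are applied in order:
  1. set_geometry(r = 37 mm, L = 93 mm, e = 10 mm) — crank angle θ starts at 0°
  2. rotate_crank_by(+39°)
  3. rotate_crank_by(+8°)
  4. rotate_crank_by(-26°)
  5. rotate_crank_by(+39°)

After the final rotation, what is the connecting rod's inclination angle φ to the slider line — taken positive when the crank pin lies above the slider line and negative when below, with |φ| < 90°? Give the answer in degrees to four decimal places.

set_geometry: r = 37 mm, L = 93 mm, e = 10 mm; θ ← 0°
rotate_crank_by(+39°): θ ← 0° +39° = 39°
rotate_crank_by(+8°): θ ← 39° +8° = 47°
rotate_crank_by(-26°): θ ← 47° -26° = 21°
rotate_crank_by(+39°): θ ← 21° +39° = 60°
crank pin P = (r cos θ, r sin θ) = (18.500000, 32.042940)
h = r sin θ − e = 32.042940 − 10 = 22.042940
sin φ = h / L = 22.042940 / 93 = 0.23702086
φ = arcsin(0.23702086) = 13.710776°

13.7108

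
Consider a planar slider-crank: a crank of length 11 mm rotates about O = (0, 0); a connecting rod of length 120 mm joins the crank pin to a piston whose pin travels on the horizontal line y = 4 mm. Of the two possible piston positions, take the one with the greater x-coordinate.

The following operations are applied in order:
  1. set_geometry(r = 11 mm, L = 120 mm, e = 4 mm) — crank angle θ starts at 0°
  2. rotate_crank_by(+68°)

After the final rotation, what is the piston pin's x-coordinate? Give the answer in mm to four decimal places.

set_geometry: r = 11 mm, L = 120 mm, e = 4 mm; θ ← 0°
rotate_crank_by(+68°): θ ← 0° +68° = 68°
crank pin P = (r cos θ, r sin θ) = (4.120673, 10.199022)
h = r sin θ − e = 10.199022 − 4 = 6.199022
x = r cos θ + √(L² − h²) = 4.120673 + √(14400.0 − 38.4279) = 4.120673 + 119.839777 = 123.960449

123.9604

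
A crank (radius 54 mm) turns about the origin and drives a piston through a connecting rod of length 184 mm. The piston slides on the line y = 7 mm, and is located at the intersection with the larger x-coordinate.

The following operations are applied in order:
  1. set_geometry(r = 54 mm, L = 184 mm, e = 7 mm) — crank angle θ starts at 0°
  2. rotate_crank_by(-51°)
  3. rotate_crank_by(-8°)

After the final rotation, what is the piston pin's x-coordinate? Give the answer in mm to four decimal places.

set_geometry: r = 54 mm, L = 184 mm, e = 7 mm; θ ← 0°
rotate_crank_by(-51°): θ ← 0° -51° = -51°
rotate_crank_by(-8°): θ ← -51° -8° = -59°
crank pin P = (r cos θ, r sin θ) = (27.812056, -46.287034)
h = r sin θ − e = -46.287034 − 7 = -53.287034
x = r cos θ + √(L² − h²) = 27.812056 + √(33856.0 − 2839.5080) = 27.812056 + 176.114996 = 203.927053

203.9271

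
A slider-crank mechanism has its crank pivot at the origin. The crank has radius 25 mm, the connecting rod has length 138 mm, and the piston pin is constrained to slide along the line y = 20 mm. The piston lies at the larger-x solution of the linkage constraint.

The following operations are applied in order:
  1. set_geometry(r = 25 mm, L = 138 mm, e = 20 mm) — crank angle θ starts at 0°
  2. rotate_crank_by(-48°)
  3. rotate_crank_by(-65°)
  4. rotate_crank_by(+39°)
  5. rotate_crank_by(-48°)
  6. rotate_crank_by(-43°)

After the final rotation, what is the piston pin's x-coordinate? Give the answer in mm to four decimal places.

111.2893

set_geometry: r = 25 mm, L = 138 mm, e = 20 mm; θ ← 0°
rotate_crank_by(-48°): θ ← 0° -48° = -48°
rotate_crank_by(-65°): θ ← -48° -65° = -113°
rotate_crank_by(+39°): θ ← -113° +39° = -74°
rotate_crank_by(-48°): θ ← -74° -48° = -122°
rotate_crank_by(-43°): θ ← -122° -43° = -165°
crank pin P = (r cos θ, r sin θ) = (-24.148146, -6.470476)
h = r sin θ − e = -6.470476 − 20 = -26.470476
x = r cos θ + √(L² − h²) = -24.148146 + √(19044.0 − 700.6861) = -24.148146 + 135.437491 = 111.289345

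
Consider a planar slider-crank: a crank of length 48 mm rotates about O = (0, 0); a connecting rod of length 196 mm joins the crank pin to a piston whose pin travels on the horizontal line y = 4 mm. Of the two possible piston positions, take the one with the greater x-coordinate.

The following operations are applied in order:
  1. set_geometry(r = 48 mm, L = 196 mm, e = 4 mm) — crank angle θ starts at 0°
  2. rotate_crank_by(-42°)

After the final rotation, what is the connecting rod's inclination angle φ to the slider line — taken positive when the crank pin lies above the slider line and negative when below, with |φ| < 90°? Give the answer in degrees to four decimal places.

-10.6190

set_geometry: r = 48 mm, L = 196 mm, e = 4 mm; θ ← 0°
rotate_crank_by(-42°): θ ← 0° -42° = -42°
crank pin P = (r cos θ, r sin θ) = (35.670952, -32.118269)
h = r sin θ − e = -32.118269 − 4 = -36.118269
sin φ = h / L = -36.118269 / 196 = -0.18427688
φ = arcsin(-0.18427688) = -10.618976°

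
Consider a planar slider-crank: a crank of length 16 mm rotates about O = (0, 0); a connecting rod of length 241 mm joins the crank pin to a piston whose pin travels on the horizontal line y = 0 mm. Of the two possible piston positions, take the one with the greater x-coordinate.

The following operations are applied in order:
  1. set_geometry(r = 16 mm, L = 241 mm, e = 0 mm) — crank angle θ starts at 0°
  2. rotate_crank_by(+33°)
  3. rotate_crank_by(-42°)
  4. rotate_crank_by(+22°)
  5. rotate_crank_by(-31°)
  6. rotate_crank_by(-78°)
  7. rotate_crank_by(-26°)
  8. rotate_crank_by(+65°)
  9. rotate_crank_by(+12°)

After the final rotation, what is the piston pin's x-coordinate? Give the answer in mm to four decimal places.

set_geometry: r = 16 mm, L = 241 mm, e = 0 mm; θ ← 0°
rotate_crank_by(+33°): θ ← 0° +33° = 33°
rotate_crank_by(-42°): θ ← 33° -42° = -9°
rotate_crank_by(+22°): θ ← -9° +22° = 13°
rotate_crank_by(-31°): θ ← 13° -31° = -18°
rotate_crank_by(-78°): θ ← -18° -78° = -96°
rotate_crank_by(-26°): θ ← -96° -26° = -122°
rotate_crank_by(+65°): θ ← -122° +65° = -57°
rotate_crank_by(+12°): θ ← -57° +12° = -45°
crank pin P = (r cos θ, r sin θ) = (11.313708, -11.313708)
h = r sin θ − e = -11.313708 − 0 = -11.313708
x = r cos θ + √(L² − h²) = 11.313708 + √(58081.0 − 128.0000) = 11.313708 + 240.734293 = 252.048002

252.0480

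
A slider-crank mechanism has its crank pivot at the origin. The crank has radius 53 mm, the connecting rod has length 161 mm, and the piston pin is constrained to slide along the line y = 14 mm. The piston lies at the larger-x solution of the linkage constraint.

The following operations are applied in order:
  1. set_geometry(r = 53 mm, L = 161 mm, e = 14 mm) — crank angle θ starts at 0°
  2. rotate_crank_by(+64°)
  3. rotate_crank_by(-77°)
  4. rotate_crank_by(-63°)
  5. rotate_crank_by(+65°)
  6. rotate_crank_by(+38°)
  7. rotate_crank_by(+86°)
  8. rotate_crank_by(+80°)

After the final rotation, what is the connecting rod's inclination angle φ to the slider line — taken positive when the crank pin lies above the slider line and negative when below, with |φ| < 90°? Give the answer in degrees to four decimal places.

-9.2655

set_geometry: r = 53 mm, L = 161 mm, e = 14 mm; θ ← 0°
rotate_crank_by(+64°): θ ← 0° +64° = 64°
rotate_crank_by(-77°): θ ← 64° -77° = -13°
rotate_crank_by(-63°): θ ← -13° -63° = -76°
rotate_crank_by(+65°): θ ← -76° +65° = -11°
rotate_crank_by(+38°): θ ← -11° +38° = 27°
rotate_crank_by(+86°): θ ← 27° +86° = 113°
rotate_crank_by(+80°): θ ← 113° +80° = 193°
crank pin P = (r cos θ, r sin θ) = (-51.641613, -11.922406)
h = r sin θ − e = -11.922406 − 14 = -25.922406
sin φ = h / L = -25.922406 / 161 = -0.16100873
φ = arcsin(-0.16100873) = -9.265451°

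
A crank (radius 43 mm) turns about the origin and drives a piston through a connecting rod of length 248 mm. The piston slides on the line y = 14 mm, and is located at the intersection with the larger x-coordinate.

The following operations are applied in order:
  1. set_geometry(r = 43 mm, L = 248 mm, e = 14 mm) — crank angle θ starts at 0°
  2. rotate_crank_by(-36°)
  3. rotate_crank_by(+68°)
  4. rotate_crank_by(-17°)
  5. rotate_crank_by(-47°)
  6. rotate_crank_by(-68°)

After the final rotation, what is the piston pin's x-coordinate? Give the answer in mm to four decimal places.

234.0472

set_geometry: r = 43 mm, L = 248 mm, e = 14 mm; θ ← 0°
rotate_crank_by(-36°): θ ← 0° -36° = -36°
rotate_crank_by(+68°): θ ← -36° +68° = 32°
rotate_crank_by(-17°): θ ← 32° -17° = 15°
rotate_crank_by(-47°): θ ← 15° -47° = -32°
rotate_crank_by(-68°): θ ← -32° -68° = -100°
crank pin P = (r cos θ, r sin θ) = (-7.466872, -42.346733)
h = r sin θ − e = -42.346733 − 14 = -56.346733
x = r cos θ + √(L² − h²) = -7.466872 + √(61504.0 − 3174.9544) = -7.466872 + 241.514069 = 234.047198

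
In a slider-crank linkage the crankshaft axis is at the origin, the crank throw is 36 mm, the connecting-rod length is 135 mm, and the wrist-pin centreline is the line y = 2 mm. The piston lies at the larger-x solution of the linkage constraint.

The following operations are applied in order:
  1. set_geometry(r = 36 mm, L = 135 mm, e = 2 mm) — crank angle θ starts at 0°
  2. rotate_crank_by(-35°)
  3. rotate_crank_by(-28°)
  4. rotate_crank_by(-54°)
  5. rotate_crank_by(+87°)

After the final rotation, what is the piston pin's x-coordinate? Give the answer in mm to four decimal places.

set_geometry: r = 36 mm, L = 135 mm, e = 2 mm; θ ← 0°
rotate_crank_by(-35°): θ ← 0° -35° = -35°
rotate_crank_by(-28°): θ ← -35° -28° = -63°
rotate_crank_by(-54°): θ ← -63° -54° = -117°
rotate_crank_by(+87°): θ ← -117° +87° = -30°
crank pin P = (r cos θ, r sin θ) = (31.176915, -18.000000)
h = r sin θ − e = -18.000000 − 2 = -20.000000
x = r cos θ + √(L² − h²) = 31.176915 + √(18225.0 − 400.0000) = 31.176915 + 133.510299 = 164.687214

164.6872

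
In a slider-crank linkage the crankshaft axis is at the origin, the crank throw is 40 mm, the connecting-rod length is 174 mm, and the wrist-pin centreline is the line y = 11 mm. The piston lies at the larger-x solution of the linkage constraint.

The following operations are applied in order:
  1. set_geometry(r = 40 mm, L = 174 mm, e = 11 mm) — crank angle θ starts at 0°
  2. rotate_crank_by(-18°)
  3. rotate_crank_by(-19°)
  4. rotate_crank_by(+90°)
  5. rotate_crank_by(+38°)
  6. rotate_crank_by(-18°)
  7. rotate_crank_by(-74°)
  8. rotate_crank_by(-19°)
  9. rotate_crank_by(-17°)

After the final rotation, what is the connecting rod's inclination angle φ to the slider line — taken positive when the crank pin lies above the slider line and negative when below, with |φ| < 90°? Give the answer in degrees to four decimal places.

set_geometry: r = 40 mm, L = 174 mm, e = 11 mm; θ ← 0°
rotate_crank_by(-18°): θ ← 0° -18° = -18°
rotate_crank_by(-19°): θ ← -18° -19° = -37°
rotate_crank_by(+90°): θ ← -37° +90° = 53°
rotate_crank_by(+38°): θ ← 53° +38° = 91°
rotate_crank_by(-18°): θ ← 91° -18° = 73°
rotate_crank_by(-74°): θ ← 73° -74° = -1°
rotate_crank_by(-19°): θ ← -1° -19° = -20°
rotate_crank_by(-17°): θ ← -20° -17° = -37°
crank pin P = (r cos θ, r sin θ) = (31.945420, -24.072601)
h = r sin θ − e = -24.072601 − 11 = -35.072601
sin φ = h / L = -35.072601 / 174 = -0.20156667
φ = arcsin(-0.20156667) = -11.628589°

-11.6286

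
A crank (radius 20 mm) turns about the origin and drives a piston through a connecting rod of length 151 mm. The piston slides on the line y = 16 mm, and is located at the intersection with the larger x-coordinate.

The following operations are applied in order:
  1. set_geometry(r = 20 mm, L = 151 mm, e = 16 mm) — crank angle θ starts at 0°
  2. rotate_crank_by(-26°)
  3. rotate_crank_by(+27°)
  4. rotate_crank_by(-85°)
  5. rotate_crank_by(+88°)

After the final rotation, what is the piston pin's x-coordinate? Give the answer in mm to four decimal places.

170.2433

set_geometry: r = 20 mm, L = 151 mm, e = 16 mm; θ ← 0°
rotate_crank_by(-26°): θ ← 0° -26° = -26°
rotate_crank_by(+27°): θ ← -26° +27° = 1°
rotate_crank_by(-85°): θ ← 1° -85° = -84°
rotate_crank_by(+88°): θ ← -84° +88° = 4°
crank pin P = (r cos θ, r sin θ) = (19.951281, 1.395129)
h = r sin θ − e = 1.395129 − 16 = -14.604871
x = r cos θ + √(L² − h²) = 19.951281 + √(22801.0 − 213.3022) = 19.951281 + 150.292042 = 170.243323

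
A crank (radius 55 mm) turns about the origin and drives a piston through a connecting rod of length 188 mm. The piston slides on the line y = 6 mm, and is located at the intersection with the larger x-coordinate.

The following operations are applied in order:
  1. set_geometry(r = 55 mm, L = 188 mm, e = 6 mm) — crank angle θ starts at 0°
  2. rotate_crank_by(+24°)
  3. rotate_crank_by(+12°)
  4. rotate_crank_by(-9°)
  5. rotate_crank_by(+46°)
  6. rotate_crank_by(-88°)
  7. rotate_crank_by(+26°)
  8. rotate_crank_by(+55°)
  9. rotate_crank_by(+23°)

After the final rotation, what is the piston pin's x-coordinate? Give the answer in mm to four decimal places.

182.4642

set_geometry: r = 55 mm, L = 188 mm, e = 6 mm; θ ← 0°
rotate_crank_by(+24°): θ ← 0° +24° = 24°
rotate_crank_by(+12°): θ ← 24° +12° = 36°
rotate_crank_by(-9°): θ ← 36° -9° = 27°
rotate_crank_by(+46°): θ ← 27° +46° = 73°
rotate_crank_by(-88°): θ ← 73° -88° = -15°
rotate_crank_by(+26°): θ ← -15° +26° = 11°
rotate_crank_by(+55°): θ ← 11° +55° = 66°
rotate_crank_by(+23°): θ ← 66° +23° = 89°
crank pin P = (r cos θ, r sin θ) = (0.959882, 54.991623)
h = r sin θ − e = 54.991623 − 6 = 48.991623
x = r cos θ + √(L² − h²) = 0.959882 + √(35344.0 − 2400.1791) = 0.959882 + 181.504327 = 182.464210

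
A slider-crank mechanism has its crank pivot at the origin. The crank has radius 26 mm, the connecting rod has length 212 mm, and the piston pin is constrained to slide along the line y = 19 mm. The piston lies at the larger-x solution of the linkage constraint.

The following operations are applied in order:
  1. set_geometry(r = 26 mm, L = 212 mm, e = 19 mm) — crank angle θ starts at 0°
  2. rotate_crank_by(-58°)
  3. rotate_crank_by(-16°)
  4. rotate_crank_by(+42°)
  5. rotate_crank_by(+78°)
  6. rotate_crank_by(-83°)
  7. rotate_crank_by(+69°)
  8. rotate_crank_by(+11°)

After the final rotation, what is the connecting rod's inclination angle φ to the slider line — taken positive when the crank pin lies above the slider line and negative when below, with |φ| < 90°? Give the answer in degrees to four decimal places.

set_geometry: r = 26 mm, L = 212 mm, e = 19 mm; θ ← 0°
rotate_crank_by(-58°): θ ← 0° -58° = -58°
rotate_crank_by(-16°): θ ← -58° -16° = -74°
rotate_crank_by(+42°): θ ← -74° +42° = -32°
rotate_crank_by(+78°): θ ← -32° +78° = 46°
rotate_crank_by(-83°): θ ← 46° -83° = -37°
rotate_crank_by(+69°): θ ← -37° +69° = 32°
rotate_crank_by(+11°): θ ← 32° +11° = 43°
crank pin P = (r cos θ, r sin θ) = (19.015196, 17.731957)
h = r sin θ − e = 17.731957 − 19 = -1.268043
sin φ = h / L = -1.268043 / 212 = -0.00598133
φ = arcsin(-0.00598133) = -0.342707°

-0.3427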